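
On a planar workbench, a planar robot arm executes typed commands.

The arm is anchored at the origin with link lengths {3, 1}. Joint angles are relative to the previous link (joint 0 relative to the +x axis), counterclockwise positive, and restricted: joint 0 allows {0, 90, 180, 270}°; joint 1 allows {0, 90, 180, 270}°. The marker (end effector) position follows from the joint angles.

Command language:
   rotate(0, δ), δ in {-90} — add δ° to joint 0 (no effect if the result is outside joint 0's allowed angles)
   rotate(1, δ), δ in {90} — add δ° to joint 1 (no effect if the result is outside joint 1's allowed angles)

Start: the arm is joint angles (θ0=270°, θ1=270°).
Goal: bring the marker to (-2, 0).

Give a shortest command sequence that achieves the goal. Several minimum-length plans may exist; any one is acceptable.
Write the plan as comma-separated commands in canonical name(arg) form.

rotate(0, -90), rotate(1, 90), rotate(1, 90), rotate(1, 90)

from: joint angles (θ0=270°, θ1=270°)
step 1 (rotate(0, -90)): joint angles (θ0=180°, θ1=270°)
step 2 (rotate(1, 90)): joint angles (θ0=180°, θ1=0°)
step 3 (rotate(1, 90)): joint angles (θ0=180°, θ1=90°)
step 4 (rotate(1, 90)): joint angles (θ0=180°, θ1=180°)
shorter routes all fall short; 4 is best.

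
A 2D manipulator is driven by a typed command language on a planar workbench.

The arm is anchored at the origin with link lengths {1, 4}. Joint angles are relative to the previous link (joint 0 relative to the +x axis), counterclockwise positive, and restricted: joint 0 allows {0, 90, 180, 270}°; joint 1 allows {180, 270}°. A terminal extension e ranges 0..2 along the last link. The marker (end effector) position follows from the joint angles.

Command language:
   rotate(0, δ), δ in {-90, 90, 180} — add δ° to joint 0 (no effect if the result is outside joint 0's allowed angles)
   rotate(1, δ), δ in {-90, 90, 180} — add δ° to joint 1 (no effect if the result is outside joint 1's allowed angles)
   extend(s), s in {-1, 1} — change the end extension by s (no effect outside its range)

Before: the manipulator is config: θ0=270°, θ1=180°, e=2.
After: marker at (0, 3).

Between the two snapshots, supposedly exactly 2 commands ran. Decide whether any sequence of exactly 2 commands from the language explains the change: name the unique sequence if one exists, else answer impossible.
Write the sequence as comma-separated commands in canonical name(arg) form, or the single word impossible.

from: config: θ0=270°, θ1=180°, e=2
step 1 (extend(-1)): config: θ0=270°, θ1=180°, e=1
step 2 (extend(-1)): config: θ0=270°, θ1=180°, e=0
no other 2-command option fits: unique.

extend(-1), extend(-1)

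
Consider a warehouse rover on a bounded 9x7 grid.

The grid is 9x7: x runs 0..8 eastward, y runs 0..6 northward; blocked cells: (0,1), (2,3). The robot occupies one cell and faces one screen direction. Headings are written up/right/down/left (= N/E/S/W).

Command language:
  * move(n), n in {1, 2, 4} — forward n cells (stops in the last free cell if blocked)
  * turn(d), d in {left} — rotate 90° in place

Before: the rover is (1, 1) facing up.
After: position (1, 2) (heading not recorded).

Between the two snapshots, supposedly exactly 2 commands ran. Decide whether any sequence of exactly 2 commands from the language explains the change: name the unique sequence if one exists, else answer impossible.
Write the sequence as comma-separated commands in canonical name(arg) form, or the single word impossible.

key: order matters: swapping move(1) and turn(left) lands elsewhere
initial: (1, 1) facing up
t=1 move(1) ⇒ (1, 2) facing up
t=2 turn(left) ⇒ (1, 2) facing left
no rival 2-sequence matches.

move(1), turn(left)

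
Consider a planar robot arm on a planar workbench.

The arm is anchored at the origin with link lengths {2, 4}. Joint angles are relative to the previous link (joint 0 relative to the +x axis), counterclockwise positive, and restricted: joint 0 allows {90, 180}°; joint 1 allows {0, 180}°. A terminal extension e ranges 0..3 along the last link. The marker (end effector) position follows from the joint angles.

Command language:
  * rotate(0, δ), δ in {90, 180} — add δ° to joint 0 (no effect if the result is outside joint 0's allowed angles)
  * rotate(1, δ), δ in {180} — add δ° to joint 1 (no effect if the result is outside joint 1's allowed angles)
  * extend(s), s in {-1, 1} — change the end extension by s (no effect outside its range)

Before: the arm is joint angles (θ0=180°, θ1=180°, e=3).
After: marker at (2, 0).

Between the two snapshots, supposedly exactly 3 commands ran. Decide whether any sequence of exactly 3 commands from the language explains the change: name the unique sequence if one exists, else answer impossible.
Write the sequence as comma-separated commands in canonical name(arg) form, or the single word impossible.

extend(-1), extend(-1), extend(-1)

start: joint angles (θ0=180°, θ1=180°, e=3)
step 1 (extend(-1)): joint angles (θ0=180°, θ1=180°, e=2)
step 2 (extend(-1)): joint angles (θ0=180°, θ1=180°, e=1)
step 3 (extend(-1)): joint angles (θ0=180°, θ1=180°, e=0)
no other 3-command option fits: unique.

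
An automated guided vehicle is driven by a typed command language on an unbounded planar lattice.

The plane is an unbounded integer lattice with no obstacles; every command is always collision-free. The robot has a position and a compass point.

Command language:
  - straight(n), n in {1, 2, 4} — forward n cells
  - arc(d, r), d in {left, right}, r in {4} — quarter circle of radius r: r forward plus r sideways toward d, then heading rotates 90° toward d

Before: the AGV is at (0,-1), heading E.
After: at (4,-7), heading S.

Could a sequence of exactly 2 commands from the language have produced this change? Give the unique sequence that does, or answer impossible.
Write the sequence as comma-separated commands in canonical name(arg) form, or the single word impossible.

arc(right, 4), straight(2)

key: cell and facing (now S) both changed — the 2 commands mix motion and turning
from: at (0,-1), heading E
t=1 arc(right, 4) ⇒ at (4,-5), heading S
t=2 straight(2) ⇒ at (4,-7), heading S
no rival 2-sequence matches.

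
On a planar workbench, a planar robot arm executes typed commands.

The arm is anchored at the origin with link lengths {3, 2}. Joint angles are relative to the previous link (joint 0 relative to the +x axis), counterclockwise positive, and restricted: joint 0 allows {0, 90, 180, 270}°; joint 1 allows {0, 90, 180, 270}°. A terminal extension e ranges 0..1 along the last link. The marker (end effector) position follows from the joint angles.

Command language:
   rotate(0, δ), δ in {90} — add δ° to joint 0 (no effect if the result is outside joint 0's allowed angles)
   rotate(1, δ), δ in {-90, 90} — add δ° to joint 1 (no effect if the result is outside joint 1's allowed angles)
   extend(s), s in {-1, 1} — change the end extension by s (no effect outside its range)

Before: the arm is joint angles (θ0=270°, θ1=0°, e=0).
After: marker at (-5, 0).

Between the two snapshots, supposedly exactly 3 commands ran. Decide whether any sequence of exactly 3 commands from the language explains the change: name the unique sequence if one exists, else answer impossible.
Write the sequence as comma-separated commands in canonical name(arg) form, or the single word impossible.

rotate(0, 90), rotate(0, 90), rotate(0, 90)

begin: joint angles (θ0=270°, θ1=0°, e=0)
1. rotate(0, 90) → joint angles (θ0=0°, θ1=0°, e=0)
2. rotate(0, 90) → joint angles (θ0=90°, θ1=0°, e=0)
3. rotate(0, 90) → joint angles (θ0=180°, θ1=0°, e=0)
all 125 alternatives checked — unique.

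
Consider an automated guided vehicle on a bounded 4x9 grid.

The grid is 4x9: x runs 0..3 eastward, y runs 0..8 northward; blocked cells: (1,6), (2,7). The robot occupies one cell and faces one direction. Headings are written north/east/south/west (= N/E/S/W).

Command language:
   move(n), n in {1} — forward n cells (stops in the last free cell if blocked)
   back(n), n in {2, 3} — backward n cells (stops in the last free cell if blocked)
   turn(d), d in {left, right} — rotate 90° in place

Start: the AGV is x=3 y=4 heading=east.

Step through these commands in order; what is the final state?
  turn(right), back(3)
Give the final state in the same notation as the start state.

initial: x=3 y=4 heading=east
1. turn(right) → x=3 y=4 heading=south
2. back(3) → x=3 y=7 heading=south

x=3 y=7 heading=south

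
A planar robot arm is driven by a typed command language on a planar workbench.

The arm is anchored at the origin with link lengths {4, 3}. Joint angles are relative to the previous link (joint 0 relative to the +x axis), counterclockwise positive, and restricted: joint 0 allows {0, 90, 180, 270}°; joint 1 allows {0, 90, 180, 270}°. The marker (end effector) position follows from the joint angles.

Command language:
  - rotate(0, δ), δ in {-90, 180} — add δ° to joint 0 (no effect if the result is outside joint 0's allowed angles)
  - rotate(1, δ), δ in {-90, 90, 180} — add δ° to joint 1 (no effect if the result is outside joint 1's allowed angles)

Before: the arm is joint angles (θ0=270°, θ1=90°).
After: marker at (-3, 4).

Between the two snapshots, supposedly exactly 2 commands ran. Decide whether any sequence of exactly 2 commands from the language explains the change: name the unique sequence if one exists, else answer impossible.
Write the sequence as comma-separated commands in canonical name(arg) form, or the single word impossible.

initial: joint angles (θ0=270°, θ1=90°)
1. rotate(0, -90) → joint angles (θ0=180°, θ1=90°)
2. rotate(0, -90) → joint angles (θ0=90°, θ1=90°)
all 25 alternatives checked — unique.

rotate(0, -90), rotate(0, -90)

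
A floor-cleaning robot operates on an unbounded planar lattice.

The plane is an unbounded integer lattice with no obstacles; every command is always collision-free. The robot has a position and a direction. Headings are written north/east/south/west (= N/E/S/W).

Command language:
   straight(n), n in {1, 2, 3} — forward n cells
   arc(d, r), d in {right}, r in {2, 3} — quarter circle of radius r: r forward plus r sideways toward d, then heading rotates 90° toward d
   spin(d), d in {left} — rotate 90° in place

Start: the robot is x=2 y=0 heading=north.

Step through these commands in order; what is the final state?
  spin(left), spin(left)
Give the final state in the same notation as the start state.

start: x=2 y=0 heading=north
1. spin(left) → x=2 y=0 heading=west
2. spin(left) → x=2 y=0 heading=south

x=2 y=0 heading=south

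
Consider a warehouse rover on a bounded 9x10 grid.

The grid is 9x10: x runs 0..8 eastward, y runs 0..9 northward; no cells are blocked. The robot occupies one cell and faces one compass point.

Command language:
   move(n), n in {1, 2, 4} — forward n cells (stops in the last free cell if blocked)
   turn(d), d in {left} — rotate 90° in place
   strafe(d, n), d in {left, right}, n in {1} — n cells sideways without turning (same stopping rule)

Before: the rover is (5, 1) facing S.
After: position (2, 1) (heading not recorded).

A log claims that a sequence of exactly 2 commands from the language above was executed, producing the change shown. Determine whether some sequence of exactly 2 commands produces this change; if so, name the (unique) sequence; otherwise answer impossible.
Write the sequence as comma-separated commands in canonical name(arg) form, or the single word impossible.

impossible

no 2-step route produces this change.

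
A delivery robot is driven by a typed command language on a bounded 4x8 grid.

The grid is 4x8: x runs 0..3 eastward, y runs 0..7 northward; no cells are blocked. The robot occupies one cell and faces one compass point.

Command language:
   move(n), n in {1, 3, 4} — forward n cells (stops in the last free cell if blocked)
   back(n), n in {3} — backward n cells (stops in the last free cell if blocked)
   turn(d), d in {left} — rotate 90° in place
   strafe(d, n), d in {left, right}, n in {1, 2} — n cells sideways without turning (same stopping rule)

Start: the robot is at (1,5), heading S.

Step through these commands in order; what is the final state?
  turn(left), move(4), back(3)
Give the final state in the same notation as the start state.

at (0,5), heading E

t0: at (1,5), heading S
t=1 turn(left) ⇒ at (1,5), heading E
t=2 move(4) ⇒ at (3,5), heading E
t=3 back(3) ⇒ at (0,5), heading E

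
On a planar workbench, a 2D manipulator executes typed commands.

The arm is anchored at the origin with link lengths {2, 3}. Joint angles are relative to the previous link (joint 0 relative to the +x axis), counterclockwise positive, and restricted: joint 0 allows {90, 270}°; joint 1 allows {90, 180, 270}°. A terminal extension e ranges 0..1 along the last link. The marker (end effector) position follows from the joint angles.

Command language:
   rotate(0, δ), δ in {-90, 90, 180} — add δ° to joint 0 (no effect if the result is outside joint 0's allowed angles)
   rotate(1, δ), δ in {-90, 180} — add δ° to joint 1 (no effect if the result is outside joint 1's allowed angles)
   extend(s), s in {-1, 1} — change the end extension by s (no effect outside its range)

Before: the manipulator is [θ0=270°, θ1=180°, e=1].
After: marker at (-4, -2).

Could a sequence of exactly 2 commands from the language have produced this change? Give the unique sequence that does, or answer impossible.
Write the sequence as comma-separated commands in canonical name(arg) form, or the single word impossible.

rotate(1, -90), rotate(1, 180)

key: running rotate(1, 180) before rotate(1, -90) would end elsewhere — order is forced
initial: [θ0=270°, θ1=180°, e=1]
[1] after rotate(1, -90): [θ0=270°, θ1=90°, e=1]
[2] after rotate(1, 180): [θ0=270°, θ1=270°, e=1]
all 49 alternatives checked — unique.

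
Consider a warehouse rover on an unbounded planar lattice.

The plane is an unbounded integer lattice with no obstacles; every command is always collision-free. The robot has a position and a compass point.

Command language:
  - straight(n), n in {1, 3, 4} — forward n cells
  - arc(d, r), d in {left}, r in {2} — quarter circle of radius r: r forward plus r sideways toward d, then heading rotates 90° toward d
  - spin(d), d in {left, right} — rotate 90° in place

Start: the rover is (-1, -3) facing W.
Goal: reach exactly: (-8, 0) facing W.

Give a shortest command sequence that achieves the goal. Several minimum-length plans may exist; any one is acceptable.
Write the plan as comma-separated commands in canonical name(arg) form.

spin(right), straight(3), spin(left), straight(4), straight(3)

initial: (-1, -3) facing W
t=1 spin(right) ⇒ (-1, -3) facing N
t=2 straight(3) ⇒ (-1, 0) facing N
t=3 spin(left) ⇒ (-1, 0) facing W
t=4 straight(4) ⇒ (-5, 0) facing W
t=5 straight(3) ⇒ (-8, 0) facing W
nothing shorter than 5 reaches the goal.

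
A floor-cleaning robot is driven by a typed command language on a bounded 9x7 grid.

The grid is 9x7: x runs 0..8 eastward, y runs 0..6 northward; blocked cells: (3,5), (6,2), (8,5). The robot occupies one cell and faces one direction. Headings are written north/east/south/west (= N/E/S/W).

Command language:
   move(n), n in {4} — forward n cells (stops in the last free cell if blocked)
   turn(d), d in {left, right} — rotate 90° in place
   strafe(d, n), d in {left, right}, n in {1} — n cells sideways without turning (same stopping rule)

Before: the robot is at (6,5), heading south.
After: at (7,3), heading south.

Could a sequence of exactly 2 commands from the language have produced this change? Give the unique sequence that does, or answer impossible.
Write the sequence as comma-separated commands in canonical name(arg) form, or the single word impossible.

key: move(4) is stopped early by the blocked cell at (6,2)
initial: at (6,5), heading south
t=1 move(4) ⇒ at (6,3), heading south
t=2 strafe(left, 1) ⇒ at (7,3), heading south
all 25 alternatives checked — unique.

move(4), strafe(left, 1)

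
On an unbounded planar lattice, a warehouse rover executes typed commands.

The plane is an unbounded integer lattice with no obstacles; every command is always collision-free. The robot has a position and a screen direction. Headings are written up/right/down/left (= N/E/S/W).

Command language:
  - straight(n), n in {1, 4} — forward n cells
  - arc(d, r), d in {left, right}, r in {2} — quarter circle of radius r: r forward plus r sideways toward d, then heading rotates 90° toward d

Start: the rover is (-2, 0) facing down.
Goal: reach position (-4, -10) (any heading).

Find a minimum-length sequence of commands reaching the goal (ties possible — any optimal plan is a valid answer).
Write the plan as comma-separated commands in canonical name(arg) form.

straight(4), straight(4), arc(right, 2)

initial: (-2, 0) facing down
step 1 (straight(4)): (-2, -4) facing down
step 2 (straight(4)): (-2, -8) facing down
step 3 (arc(right, 2)): (-4, -10) facing left
shorter routes all fall short; 3 is best.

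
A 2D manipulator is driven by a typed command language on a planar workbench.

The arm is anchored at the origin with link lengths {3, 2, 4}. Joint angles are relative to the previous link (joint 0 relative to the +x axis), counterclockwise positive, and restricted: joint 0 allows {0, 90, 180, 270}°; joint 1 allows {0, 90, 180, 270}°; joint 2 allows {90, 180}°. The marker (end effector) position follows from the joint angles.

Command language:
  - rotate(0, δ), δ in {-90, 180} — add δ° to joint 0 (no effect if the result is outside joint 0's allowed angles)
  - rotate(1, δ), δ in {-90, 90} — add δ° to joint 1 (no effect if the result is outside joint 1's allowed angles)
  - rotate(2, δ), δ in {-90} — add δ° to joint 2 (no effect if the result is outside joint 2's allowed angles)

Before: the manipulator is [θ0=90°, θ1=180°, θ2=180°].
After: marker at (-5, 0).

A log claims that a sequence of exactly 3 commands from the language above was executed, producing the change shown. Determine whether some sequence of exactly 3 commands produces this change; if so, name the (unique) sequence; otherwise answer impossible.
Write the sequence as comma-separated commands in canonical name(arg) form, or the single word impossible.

rotate(0, -90), rotate(0, -90), rotate(0, -90)

t0: [θ0=90°, θ1=180°, θ2=180°]
[1] after rotate(0, -90): [θ0=0°, θ1=180°, θ2=180°]
[2] after rotate(0, -90): [θ0=270°, θ1=180°, θ2=180°]
[3] after rotate(0, -90): [θ0=180°, θ1=180°, θ2=180°]
uniquely the one of 125 3-step routes that fits.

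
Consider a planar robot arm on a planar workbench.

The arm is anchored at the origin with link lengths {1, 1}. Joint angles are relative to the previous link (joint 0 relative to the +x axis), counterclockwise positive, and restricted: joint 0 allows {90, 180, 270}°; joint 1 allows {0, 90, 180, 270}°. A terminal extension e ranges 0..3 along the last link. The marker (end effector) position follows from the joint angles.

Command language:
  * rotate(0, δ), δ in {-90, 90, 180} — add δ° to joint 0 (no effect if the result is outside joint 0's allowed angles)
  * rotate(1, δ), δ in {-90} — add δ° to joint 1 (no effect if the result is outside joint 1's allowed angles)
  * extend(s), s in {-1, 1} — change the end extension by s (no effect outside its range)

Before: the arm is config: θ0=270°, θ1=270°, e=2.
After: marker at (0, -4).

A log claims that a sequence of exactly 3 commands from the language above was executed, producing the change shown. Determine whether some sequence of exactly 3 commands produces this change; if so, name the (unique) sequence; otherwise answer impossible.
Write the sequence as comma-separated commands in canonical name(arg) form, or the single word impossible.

rotate(1, -90), rotate(1, -90), rotate(1, -90)

t0: config: θ0=270°, θ1=270°, e=2
1. rotate(1, -90) → config: θ0=270°, θ1=180°, e=2
2. rotate(1, -90) → config: θ0=270°, θ1=90°, e=2
3. rotate(1, -90) → config: θ0=270°, θ1=0°, e=2
no rival 3-sequence matches.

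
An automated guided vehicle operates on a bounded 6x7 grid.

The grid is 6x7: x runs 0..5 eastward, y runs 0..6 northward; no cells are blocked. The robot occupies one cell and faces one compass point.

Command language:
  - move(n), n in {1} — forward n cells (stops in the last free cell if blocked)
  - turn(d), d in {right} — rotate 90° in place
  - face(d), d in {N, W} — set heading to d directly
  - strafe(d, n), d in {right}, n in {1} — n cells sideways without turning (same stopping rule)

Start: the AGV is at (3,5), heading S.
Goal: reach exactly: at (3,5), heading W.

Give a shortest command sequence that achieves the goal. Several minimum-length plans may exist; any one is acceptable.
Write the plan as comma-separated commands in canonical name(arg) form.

face(W)

t0: at (3,5), heading S
t=1 face(W) ⇒ at (3,5), heading W
shorter routes all fall short; 1 is best.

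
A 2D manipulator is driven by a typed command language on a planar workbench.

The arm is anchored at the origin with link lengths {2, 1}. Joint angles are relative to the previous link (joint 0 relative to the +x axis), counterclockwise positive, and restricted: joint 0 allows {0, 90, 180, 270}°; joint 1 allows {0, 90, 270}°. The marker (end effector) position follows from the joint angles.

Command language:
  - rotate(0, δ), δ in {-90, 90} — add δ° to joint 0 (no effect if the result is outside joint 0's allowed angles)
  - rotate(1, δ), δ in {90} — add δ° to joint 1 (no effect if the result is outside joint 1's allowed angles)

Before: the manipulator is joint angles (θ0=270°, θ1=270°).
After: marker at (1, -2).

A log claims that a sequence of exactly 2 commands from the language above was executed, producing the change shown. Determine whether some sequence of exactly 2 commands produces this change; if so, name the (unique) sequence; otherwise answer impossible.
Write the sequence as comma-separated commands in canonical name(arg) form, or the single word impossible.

initial: joint angles (θ0=270°, θ1=270°)
1. rotate(1, 90) → joint angles (θ0=270°, θ1=0°)
2. rotate(1, 90) → joint angles (θ0=270°, θ1=90°)
uniquely the one of 9 2-step routes that fits.

rotate(1, 90), rotate(1, 90)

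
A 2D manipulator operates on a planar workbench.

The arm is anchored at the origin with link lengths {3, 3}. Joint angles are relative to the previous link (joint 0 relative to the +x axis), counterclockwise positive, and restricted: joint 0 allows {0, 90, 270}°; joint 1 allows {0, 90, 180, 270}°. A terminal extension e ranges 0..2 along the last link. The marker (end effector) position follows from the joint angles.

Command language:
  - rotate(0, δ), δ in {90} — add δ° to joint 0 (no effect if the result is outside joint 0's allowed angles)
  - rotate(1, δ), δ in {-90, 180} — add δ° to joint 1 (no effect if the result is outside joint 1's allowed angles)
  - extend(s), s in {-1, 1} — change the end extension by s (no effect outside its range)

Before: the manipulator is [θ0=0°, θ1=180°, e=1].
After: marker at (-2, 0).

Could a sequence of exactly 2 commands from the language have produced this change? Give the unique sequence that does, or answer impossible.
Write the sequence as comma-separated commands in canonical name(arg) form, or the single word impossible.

extend(1), extend(1)

begin: [θ0=0°, θ1=180°, e=1]
step 1 (extend(1)): [θ0=0°, θ1=180°, e=2]
step 2 (extend(1)): [θ0=0°, θ1=180°, e=2]
uniquely the one of 25 2-step routes that fits.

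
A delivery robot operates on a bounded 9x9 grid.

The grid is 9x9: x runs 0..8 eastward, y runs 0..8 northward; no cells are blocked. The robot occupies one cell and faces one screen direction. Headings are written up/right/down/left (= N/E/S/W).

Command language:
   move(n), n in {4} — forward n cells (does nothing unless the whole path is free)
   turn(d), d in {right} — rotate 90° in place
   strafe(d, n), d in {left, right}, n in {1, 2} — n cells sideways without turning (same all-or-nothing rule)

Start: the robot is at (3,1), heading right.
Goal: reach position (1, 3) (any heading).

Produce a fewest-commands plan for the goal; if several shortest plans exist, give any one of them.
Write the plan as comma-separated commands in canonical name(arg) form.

strafe(left, 2), turn(right), strafe(right, 2)

start: at (3,1), heading right
step 1 (strafe(left, 2)): at (3,3), heading right
step 2 (turn(right)): at (3,3), heading down
step 3 (strafe(right, 2)): at (1,3), heading down
shorter routes all fall short; 3 is best.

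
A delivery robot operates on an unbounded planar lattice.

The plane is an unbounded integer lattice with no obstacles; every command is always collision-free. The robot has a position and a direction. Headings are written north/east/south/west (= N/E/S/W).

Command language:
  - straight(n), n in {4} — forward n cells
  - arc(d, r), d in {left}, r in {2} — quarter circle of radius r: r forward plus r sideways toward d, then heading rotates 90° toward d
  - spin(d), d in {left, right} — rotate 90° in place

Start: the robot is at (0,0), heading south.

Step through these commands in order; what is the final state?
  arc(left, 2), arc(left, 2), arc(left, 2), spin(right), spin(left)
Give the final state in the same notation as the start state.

at (2,2), heading west

from: at (0,0), heading south
1. arc(left, 2) → at (2,-2), heading east
2. arc(left, 2) → at (4,0), heading north
3. arc(left, 2) → at (2,2), heading west
4. spin(right) → at (2,2), heading north
5. spin(left) → at (2,2), heading west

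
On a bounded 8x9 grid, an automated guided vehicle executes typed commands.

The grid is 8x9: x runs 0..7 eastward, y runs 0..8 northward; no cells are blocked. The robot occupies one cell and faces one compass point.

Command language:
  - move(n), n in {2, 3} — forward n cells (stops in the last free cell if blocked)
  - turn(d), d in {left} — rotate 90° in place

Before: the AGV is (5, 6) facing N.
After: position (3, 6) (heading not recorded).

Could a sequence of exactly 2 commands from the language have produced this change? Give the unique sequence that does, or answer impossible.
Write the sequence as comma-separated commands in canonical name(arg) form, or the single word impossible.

key: order matters: swapping turn(left) and move(2) lands elsewhere
t0: (5, 6) facing N
t=1 turn(left) ⇒ (5, 6) facing W
t=2 move(2) ⇒ (3, 6) facing W
no other 2-command option fits: unique.

turn(left), move(2)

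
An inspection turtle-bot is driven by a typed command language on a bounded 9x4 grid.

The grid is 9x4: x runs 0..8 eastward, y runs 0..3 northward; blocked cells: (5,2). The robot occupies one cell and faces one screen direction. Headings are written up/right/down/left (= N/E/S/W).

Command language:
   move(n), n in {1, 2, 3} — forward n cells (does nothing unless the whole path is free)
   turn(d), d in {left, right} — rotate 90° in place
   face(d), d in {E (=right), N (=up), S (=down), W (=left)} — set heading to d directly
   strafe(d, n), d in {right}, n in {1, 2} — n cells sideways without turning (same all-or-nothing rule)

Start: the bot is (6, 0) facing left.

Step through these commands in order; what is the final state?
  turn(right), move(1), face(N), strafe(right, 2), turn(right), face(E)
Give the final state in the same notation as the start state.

(8, 1) facing right

from: (6, 0) facing left
[1] after turn(right): (6, 0) facing up
[2] after move(1): (6, 1) facing up
[3] after face(N): (6, 1) facing up
[4] after strafe(right, 2): (8, 1) facing up
[5] after turn(right): (8, 1) facing right
[6] after face(E): (8, 1) facing right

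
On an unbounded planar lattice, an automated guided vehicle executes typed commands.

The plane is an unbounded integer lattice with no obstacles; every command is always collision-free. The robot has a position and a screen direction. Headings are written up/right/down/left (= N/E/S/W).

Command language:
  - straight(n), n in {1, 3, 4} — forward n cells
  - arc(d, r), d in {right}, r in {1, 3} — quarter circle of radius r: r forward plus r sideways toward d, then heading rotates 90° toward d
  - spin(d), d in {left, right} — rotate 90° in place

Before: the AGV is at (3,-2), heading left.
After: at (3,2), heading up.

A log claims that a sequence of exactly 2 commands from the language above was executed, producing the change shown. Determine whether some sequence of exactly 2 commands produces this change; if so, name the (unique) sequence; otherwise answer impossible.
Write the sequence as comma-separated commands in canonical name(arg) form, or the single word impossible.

spin(right), straight(4)

key: cell and facing (now N) both changed — the 2 commands mix motion and turning
begin: at (3,-2), heading left
1. spin(right) → at (3,-2), heading up
2. straight(4) → at (3,2), heading up
all 49 alternatives checked — unique.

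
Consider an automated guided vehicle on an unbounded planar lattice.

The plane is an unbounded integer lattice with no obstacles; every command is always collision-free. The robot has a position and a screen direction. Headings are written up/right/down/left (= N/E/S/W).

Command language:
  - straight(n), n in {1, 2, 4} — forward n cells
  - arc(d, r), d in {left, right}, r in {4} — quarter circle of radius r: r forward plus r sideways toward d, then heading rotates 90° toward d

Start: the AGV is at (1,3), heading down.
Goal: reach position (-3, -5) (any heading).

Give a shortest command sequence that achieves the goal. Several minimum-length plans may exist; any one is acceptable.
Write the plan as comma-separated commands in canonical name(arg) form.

initial: at (1,3), heading down
t=1 straight(4) ⇒ at (1,-1), heading down
t=2 arc(right, 4) ⇒ at (-3,-5), heading left
nothing shorter than 2 reaches the goal.

straight(4), arc(right, 4)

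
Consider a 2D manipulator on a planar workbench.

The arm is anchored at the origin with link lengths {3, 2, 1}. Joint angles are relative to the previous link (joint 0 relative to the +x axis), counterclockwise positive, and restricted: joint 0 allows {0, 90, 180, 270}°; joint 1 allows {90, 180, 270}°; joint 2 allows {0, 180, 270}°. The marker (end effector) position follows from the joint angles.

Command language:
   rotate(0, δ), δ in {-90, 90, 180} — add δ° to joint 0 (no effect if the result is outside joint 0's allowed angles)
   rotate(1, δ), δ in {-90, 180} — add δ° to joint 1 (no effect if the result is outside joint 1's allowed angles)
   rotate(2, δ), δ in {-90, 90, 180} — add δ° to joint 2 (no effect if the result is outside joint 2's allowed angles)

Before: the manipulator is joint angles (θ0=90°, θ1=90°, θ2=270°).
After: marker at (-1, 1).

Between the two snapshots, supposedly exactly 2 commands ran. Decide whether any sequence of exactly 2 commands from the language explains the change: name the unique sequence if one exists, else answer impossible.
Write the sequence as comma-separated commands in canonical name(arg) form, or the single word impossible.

rotate(1, 180), rotate(1, -90)

key: running rotate(1, -90) before rotate(1, 180) would end elsewhere — order is forced
begin: joint angles (θ0=90°, θ1=90°, θ2=270°)
1. rotate(1, 180) → joint angles (θ0=90°, θ1=270°, θ2=270°)
2. rotate(1, -90) → joint angles (θ0=90°, θ1=180°, θ2=270°)
uniquely the one of 64 2-step routes that fits.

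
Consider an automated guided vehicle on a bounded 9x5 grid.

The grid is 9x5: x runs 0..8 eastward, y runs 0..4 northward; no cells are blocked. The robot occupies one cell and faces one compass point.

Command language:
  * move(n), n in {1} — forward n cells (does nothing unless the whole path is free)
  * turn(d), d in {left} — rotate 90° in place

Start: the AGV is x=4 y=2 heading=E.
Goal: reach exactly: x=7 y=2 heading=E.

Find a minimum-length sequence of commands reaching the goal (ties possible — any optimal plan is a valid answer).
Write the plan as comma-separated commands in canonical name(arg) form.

move(1), move(1), move(1)

start: x=4 y=2 heading=E
step 1 (move(1)): x=5 y=2 heading=E
step 2 (move(1)): x=6 y=2 heading=E
step 3 (move(1)): x=7 y=2 heading=E
no 2-step plan works, so 3 is optimal.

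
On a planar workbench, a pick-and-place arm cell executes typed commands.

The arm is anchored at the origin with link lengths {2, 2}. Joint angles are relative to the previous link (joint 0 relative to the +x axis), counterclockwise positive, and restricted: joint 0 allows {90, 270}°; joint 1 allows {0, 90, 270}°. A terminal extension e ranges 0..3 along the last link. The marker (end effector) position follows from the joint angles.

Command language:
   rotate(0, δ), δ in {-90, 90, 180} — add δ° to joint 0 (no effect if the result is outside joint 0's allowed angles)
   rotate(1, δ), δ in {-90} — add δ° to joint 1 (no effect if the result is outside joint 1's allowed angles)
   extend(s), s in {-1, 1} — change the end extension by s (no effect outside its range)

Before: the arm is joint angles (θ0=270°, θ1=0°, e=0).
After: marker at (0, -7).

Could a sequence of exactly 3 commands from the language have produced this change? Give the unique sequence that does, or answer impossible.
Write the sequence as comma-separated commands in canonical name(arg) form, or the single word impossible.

from: joint angles (θ0=270°, θ1=0°, e=0)
[1] after extend(1): joint angles (θ0=270°, θ1=0°, e=1)
[2] after extend(1): joint angles (θ0=270°, θ1=0°, e=2)
[3] after extend(1): joint angles (θ0=270°, θ1=0°, e=3)
uniquely the one of 216 3-step routes that fits.

extend(1), extend(1), extend(1)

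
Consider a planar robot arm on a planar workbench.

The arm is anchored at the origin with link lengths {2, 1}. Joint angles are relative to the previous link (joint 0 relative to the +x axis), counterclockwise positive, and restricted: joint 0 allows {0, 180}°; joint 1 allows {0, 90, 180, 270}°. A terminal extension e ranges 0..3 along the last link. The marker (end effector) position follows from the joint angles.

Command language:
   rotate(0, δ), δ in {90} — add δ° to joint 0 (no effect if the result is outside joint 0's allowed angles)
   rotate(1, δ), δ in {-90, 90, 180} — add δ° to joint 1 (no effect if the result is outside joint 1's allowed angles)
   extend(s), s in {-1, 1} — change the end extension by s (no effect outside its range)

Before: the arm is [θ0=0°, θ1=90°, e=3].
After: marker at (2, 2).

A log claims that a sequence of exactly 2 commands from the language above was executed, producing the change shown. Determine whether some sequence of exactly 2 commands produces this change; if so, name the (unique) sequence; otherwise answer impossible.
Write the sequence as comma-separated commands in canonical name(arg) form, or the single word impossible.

start: [θ0=0°, θ1=90°, e=3]
step 1 (extend(-1)): [θ0=0°, θ1=90°, e=2]
step 2 (extend(-1)): [θ0=0°, θ1=90°, e=1]
all 36 alternatives checked — unique.

extend(-1), extend(-1)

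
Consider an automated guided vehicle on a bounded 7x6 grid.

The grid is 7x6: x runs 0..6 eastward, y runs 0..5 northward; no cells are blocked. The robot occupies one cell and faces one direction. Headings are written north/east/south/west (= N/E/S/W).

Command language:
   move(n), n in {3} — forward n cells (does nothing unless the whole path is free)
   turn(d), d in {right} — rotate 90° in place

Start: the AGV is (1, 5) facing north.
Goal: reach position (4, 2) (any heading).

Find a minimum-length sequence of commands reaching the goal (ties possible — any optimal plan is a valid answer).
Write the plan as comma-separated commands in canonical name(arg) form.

turn(right), move(3), turn(right), move(3)

initial: (1, 5) facing north
1. turn(right) → (1, 5) facing east
2. move(3) → (4, 5) facing east
3. turn(right) → (4, 5) facing south
4. move(3) → (4, 2) facing south
no 3-step plan works, so 4 is optimal.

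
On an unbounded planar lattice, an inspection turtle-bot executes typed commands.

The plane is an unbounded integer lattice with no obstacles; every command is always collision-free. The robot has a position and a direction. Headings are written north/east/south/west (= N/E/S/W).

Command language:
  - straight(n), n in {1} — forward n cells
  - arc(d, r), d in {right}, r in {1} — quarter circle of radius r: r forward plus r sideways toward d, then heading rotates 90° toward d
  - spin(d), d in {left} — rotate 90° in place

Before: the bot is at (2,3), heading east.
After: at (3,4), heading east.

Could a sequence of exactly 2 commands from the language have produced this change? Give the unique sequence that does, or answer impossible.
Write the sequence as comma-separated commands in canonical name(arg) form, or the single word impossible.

key: heading stays E — rotations cancel among the 2 commands
begin: at (2,3), heading east
[1] after spin(left): at (2,3), heading north
[2] after arc(right, 1): at (3,4), heading east
all 9 alternatives checked — unique.

spin(left), arc(right, 1)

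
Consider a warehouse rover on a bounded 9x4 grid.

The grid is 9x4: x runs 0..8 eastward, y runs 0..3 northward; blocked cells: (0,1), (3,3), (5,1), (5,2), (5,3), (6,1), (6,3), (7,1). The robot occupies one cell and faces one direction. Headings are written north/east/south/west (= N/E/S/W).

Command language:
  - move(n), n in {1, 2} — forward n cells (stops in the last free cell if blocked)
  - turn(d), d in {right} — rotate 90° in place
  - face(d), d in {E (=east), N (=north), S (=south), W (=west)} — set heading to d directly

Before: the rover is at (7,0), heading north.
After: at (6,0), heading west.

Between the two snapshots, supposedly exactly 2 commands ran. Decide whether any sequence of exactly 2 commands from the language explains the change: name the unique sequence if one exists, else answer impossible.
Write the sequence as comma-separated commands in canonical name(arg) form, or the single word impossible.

key: running move(1) before face(W) would end elsewhere — order is forced
from: at (7,0), heading north
t=1 face(W) ⇒ at (7,0), heading west
t=2 move(1) ⇒ at (6,0), heading west
no other 2-command option fits: unique.

face(W), move(1)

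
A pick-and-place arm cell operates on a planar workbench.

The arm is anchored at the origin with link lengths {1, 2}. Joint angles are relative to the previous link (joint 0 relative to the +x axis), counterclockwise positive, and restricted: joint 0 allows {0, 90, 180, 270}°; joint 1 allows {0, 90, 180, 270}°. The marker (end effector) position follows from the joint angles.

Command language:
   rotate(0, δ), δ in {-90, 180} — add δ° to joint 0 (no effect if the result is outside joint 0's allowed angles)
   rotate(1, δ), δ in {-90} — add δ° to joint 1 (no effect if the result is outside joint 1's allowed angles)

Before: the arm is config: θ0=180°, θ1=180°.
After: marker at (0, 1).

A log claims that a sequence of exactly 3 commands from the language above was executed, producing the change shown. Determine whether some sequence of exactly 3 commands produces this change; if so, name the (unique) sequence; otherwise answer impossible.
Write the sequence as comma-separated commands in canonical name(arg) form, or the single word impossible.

rotate(0, -90), rotate(0, -90), rotate(0, -90)

initial: config: θ0=180°, θ1=180°
t=1 rotate(0, -90) ⇒ config: θ0=90°, θ1=180°
t=2 rotate(0, -90) ⇒ config: θ0=0°, θ1=180°
t=3 rotate(0, -90) ⇒ config: θ0=270°, θ1=180°
uniquely the one of 27 3-step routes that fits.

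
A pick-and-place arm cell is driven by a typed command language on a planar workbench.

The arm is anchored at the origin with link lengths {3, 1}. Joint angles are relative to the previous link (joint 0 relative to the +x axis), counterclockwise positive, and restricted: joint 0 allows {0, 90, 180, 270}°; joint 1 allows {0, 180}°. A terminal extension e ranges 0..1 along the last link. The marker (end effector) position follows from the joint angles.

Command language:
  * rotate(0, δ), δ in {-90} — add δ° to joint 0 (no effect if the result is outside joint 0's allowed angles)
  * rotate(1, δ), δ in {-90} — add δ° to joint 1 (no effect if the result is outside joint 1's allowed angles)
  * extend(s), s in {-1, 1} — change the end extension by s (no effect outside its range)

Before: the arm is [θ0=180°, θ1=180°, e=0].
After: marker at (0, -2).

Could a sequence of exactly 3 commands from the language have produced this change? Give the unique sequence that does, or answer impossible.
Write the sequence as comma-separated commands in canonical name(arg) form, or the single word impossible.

begin: [θ0=180°, θ1=180°, e=0]
t=1 rotate(0, -90) ⇒ [θ0=90°, θ1=180°, e=0]
t=2 rotate(0, -90) ⇒ [θ0=0°, θ1=180°, e=0]
t=3 rotate(0, -90) ⇒ [θ0=270°, θ1=180°, e=0]
no rival 3-sequence matches.

rotate(0, -90), rotate(0, -90), rotate(0, -90)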